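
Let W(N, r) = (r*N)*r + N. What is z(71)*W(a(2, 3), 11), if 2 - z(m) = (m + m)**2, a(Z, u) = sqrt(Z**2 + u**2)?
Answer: -2459764*sqrt(13) ≈ -8.8688e+6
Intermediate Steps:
W(N, r) = N + N*r**2 (W(N, r) = (N*r)*r + N = N*r**2 + N = N + N*r**2)
z(m) = 2 - 4*m**2 (z(m) = 2 - (m + m)**2 = 2 - (2*m)**2 = 2 - 4*m**2)
z(71)*W(a(2, 3), 11) = (2 - 4*71**2)*(sqrt(2**2 + 3**2)*(1 + 11**2)) = (2 - 4*5041)*(sqrt(4 + 9)*(1 + 121)) = (2 - 20164)*(sqrt(13)*122) = -2459764*sqrt(13)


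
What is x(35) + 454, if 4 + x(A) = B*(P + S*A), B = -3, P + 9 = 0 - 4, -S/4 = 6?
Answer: 3009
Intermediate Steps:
S = -24 (S = -4*6 = -24)
P = -13 (P = -9 + (0 - 4) = -9 - 4 = -13)
x(A) = 35 + 72*A (x(A) = -4 - 3*(-13 - 24*A) = -4 + (39 + 72*A) = 35 + 72*A)
x(35) + 454 = (35 + 72*35) + 454 = (35 + 2520) + 454 = 2555 + 454 = 3009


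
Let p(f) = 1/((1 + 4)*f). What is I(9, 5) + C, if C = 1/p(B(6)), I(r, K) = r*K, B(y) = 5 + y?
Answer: 100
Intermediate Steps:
I(r, K) = K*r
p(f) = 1/(5*f)
C = 55 (C = 1/(1/(5*(5 + 6))) = 1/((⅕)/11) = 1/((⅕)*(1/11)) = 1/(1/55) = 55)
I(9, 5) + C = 5*9 + 55 = 45 + 55 = 100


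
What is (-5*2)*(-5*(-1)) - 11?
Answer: -61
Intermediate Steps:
(-5*2)*(-5*(-1)) - 11 = -10*5 - 11 = -50 - 11 = -61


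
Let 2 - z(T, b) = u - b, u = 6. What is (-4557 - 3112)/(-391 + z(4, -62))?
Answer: 7669/457 ≈ 16.781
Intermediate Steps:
z(T, b) = -4 + b (z(T, b) = 2 - (6 - b) = 2 + (-6 + b) = -4 + b)
(-4557 - 3112)/(-391 + z(4, -62)) = (-4557 - 3112)/(-391 + (-4 - 62)) = -7669/(-391 - 66) = -7669/(-457) = -7669*(-1/457) = 7669/457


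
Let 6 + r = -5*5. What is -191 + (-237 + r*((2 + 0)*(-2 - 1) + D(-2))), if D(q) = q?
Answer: -180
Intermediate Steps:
r = -31 (r = -6 - 5*5 = -6 - 25 = -31)
-191 + (-237 + r*((2 + 0)*(-2 - 1) + D(-2))) = -191 + (-237 - 31*((2 + 0)*(-2 - 1) - 2)) = -191 + (-237 - 31*(2*(-3) - 2)) = -191 + (-237 - 31*(-6 - 2)) = -191 + (-237 - 31*(-8)) = -191 + (-237 + 248) = -191 + 11 = -180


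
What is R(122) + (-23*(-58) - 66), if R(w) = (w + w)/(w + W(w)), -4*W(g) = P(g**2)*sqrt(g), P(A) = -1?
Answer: 2477772/1951 - 8*sqrt(122)/1951 ≈ 1270.0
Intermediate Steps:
W(g) = sqrt(g)/4 (W(g) = -(-1)*sqrt(g)/4 = sqrt(g)/4)
R(w) = 2*w/(w + sqrt(w)/4) (R(w) = (w + w)/(w + sqrt(w)/4) = (2*w)/(w + sqrt(w)/4) = 2*w/(w + sqrt(w)/4))
R(122) + (-23*(-58) - 66) = 8*122/(sqrt(122) + 4*122) + (-23*(-58) - 66) = 8*122/(sqrt(122) + 488) + (1334 - 66) = 8*122/(488 + sqrt(122)) + 1268 = 976/(488 + sqrt(122)) + 1268 = 1268 + 976/(488 + sqrt(122))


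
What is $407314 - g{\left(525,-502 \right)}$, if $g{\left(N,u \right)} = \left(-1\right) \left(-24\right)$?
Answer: $407290$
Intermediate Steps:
$g{\left(N,u \right)} = 24$
$407314 - g{\left(525,-502 \right)} = 407314 - 24 = 407290$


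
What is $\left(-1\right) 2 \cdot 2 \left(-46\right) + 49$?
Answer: $233$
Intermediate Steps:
$\left(-1\right) 2 \cdot 2 \left(-46\right) + 49 = \left(-2\right) 2 \left(-46\right) + 49 = \left(-4\right) \left(-46\right) + 49 = 184 + 49 = 233$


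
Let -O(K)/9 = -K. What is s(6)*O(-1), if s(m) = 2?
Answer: -18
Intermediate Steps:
O(K) = 9*K (O(K) = -(-9)*K = 9*K)
s(6)*O(-1) = 2*(9*(-1)) = 2*(-9) = -18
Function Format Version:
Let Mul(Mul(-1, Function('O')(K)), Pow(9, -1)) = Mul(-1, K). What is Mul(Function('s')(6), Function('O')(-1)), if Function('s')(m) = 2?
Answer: -18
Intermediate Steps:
Function('O')(K) = Mul(9, K) (Function('O')(K) = Mul(-9, Mul(-1, K)) = Mul(9, K))
Mul(Function('s')(6), Function('O')(-1)) = Mul(2, Mul(9, -1)) = Mul(2, -9) = -18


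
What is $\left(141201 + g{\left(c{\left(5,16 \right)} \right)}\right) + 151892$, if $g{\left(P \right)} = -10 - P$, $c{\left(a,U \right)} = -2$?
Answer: $293085$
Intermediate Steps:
$\left(141201 + g{\left(c{\left(5,16 \right)} \right)}\right) + 151892 = \left(141201 - 8\right) + 151892 = 141193 + 151892 = 293085$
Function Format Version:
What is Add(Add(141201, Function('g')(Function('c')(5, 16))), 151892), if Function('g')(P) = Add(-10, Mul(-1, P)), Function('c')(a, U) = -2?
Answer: 293085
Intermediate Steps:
Add(Add(141201, Function('g')(Function('c')(5, 16))), 151892) = Add(Add(141201, Add(-10, Mul(-1, -2))), 151892) = Add(Add(141201, Add(-10, 2)), 151892) = Add(Add(141201, -8), 151892) = Add(141193, 151892) = 293085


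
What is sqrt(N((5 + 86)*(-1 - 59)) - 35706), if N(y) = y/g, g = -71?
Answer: 3*I*sqrt(19956254)/71 ≈ 188.76*I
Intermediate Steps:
N(y) = -y/71 (N(y) = y/(-71) = y*(-1/71) = -y/71)
sqrt(N((5 + 86)*(-1 - 59)) - 35706) = sqrt(-(5 + 86)*(-1 - 59)/71 - 35706) = sqrt(-91*(-60)/71 - 35706) = sqrt(-1/71*(-5460) - 35706) = sqrt(5460/71 - 35706) = sqrt(-2529666/71) = 3*I*sqrt(19956254)/71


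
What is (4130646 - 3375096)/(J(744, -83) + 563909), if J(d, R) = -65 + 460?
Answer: 377775/282152 ≈ 1.3389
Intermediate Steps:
J(d, R) = 395
(4130646 - 3375096)/(J(744, -83) + 563909) = (4130646 - 3375096)/(395 + 563909) = 755550/564304 = 755550*(1/564304) = 377775/282152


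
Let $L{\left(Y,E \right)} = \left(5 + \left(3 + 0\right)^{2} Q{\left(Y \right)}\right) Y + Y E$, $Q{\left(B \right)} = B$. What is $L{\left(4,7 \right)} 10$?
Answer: $1920$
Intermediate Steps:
$L{\left(Y,E \right)} = E Y + Y \left(5 + 9 Y\right)$ ($L{\left(Y,E \right)} = \left(5 + \left(3 + 0\right)^{2} Y\right) Y + Y E = \left(5 + 3^{2} Y\right) Y + E Y = \left(5 + 9 Y\right) Y + E Y = Y \left(5 + 9 Y\right) + E Y = E Y + Y \left(5 + 9 Y\right)$)
$L{\left(4,7 \right)} 10 = 4 \left(5 + 7 + 9 \cdot 4\right) 10 = 4 \left(5 + 7 + 36\right) 10 = 4 \cdot 48 \cdot 10 = 192 \cdot 10 = 1920$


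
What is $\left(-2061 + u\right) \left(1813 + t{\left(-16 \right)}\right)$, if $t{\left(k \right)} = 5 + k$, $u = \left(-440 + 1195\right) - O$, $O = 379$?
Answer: $-3036370$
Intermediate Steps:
$u = 376$ ($u = \left(-440 + 1195\right) - 379 = 755 - 379 = 376$)
$\left(-2061 + u\right) \left(1813 + t{\left(-16 \right)}\right) = \left(-2061 + 376\right) \left(1813 + \left(5 - 16\right)\right) = - 1685 \left(1813 - 11\right) = \left(-1685\right) 1802 = -3036370$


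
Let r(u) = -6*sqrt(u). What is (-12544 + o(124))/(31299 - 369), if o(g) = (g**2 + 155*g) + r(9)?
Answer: 11017/15465 ≈ 0.71238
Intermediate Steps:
o(g) = -18 + g**2 + 155*g (o(g) = (g**2 + 155*g) - 6*sqrt(9) = (g**2 + 155*g) - 6*3 = (g**2 + 155*g) - 18 = -18 + g**2 + 155*g)
(-12544 + o(124))/(31299 - 369) = (-12544 + (-18 + 124**2 + 155*124))/(31299 - 369) = (-12544 + (-18 + 15376 + 19220))/30930 = (-12544 + 34578)*(1/30930) = 22034*(1/30930) = 11017/15465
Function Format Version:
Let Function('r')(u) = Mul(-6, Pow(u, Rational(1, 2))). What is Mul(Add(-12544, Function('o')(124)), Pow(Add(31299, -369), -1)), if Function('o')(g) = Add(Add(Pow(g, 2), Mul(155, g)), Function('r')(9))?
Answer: Rational(11017, 15465) ≈ 0.71238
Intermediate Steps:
Function('o')(g) = Add(-18, Pow(g, 2), Mul(155, g)) (Function('o')(g) = Add(Add(Pow(g, 2), Mul(155, g)), Mul(-6, Pow(9, Rational(1, 2)))) = Add(Add(Pow(g, 2), Mul(155, g)), Mul(-6, 3)) = Add(Add(Pow(g, 2), Mul(155, g)), -18) = Add(-18, Pow(g, 2), Mul(155, g)))
Mul(Add(-12544, Function('o')(124)), Pow(Add(31299, -369), -1)) = Mul(Add(-12544, Add(-18, Pow(124, 2), Mul(155, 124))), Pow(Add(31299, -369), -1)) = Mul(Add(-12544, Add(-18, 15376, 19220)), Pow(30930, -1)) = Mul(Add(-12544, 34578), Rational(1, 30930)) = Mul(22034, Rational(1, 30930)) = Rational(11017, 15465)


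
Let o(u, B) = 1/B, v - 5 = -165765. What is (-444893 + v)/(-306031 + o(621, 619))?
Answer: 125998069/63144396 ≈ 1.9954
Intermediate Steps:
v = -165760 (v = 5 - 165765 = -165760)
(-444893 + v)/(-306031 + o(621, 619)) = (-444893 - 165760)/(-306031 + 1/619) = -610653/(-306031 + 1/619) = -610653/(-189433188/619) = -610653*(-619/189433188) = 125998069/63144396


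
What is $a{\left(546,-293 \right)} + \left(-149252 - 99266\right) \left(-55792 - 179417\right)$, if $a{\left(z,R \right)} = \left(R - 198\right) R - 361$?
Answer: $58453813764$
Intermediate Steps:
$a{\left(z,R \right)} = -361 + R \left(-198 + R\right)$ ($a{\left(z,R \right)} = \left(R - 198\right) R - 361 = \left(-198 + R\right) R - 361 = R \left(-198 + R\right) - 361 = -361 + R \left(-198 + R\right)$)
$a{\left(546,-293 \right)} + \left(-149252 - 99266\right) \left(-55792 - 179417\right) = \left(-361 + \left(-293\right)^{2} - -58014\right) + \left(-149252 - 99266\right) \left(-55792 - 179417\right) = \left(-361 + 85849 + 58014\right) - -58453670262 = 143502 + 58453670262 = 58453813764$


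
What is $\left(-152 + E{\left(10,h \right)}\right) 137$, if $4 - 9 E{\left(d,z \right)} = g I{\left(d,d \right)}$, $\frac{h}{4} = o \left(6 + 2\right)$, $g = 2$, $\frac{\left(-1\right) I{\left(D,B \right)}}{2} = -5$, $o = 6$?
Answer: $- \frac{189608}{9} \approx -21068.0$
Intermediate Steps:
$I{\left(D,B \right)} = 10$ ($I{\left(D,B \right)} = \left(-2\right) \left(-5\right) = 10$)
$h = 192$ ($h = 4 \cdot 6 \left(6 + 2\right) = 4 \cdot 6 \cdot 8 = 4 \cdot 48 = 192$)
$E{\left(d,z \right)} = - \frac{16}{9}$ ($E{\left(d,z \right)} = \frac{4}{9} - \frac{2 \cdot 10}{9} = \frac{4}{9} - \frac{20}{9} = - \frac{16}{9}$)
$\left(-152 + E{\left(10,h \right)}\right) 137 = \left(-152 - \frac{16}{9}\right) 137 = \left(- \frac{1384}{9}\right) 137 = - \frac{189608}{9}$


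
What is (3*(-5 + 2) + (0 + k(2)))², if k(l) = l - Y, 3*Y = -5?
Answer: 256/9 ≈ 28.444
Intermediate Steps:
Y = -5/3 (Y = (⅓)*(-5) = -5/3 ≈ -1.6667)
k(l) = 5/3 + l (k(l) = l - 1*(-5/3) = l + 5/3 = 5/3 + l)
(3*(-5 + 2) + (0 + k(2)))² = (3*(-5 + 2) + (0 + (5/3 + 2)))² = (3*(-3) + (0 + 11/3))² = (-9 + 11/3)² = (-16/3)² = 256/9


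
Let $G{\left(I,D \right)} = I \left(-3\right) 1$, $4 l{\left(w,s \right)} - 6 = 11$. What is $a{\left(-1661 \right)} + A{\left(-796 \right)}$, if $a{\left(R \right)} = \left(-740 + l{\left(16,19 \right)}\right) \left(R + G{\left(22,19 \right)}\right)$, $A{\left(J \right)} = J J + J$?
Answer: $\frac{7613841}{4} \approx 1.9035 \cdot 10^{6}$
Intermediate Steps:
$l{\left(w,s \right)} = \frac{17}{4}$ ($l{\left(w,s \right)} = \frac{3}{2} + \frac{1}{4} \cdot 11 = \frac{3}{2} + \frac{11}{4} = \frac{17}{4}$)
$A{\left(J \right)} = J + J^{2}$ ($A{\left(J \right)} = J^{2} + J = J + J^{2}$)
$G{\left(I,D \right)} = - 3 I$ ($G{\left(I,D \right)} = - 3 I 1 = - 3 I$)
$a{\left(R \right)} = \frac{97119}{2} - \frac{2943 R}{4}$ ($a{\left(R \right)} = \left(-740 + \frac{17}{4}\right) \left(R - 66\right) = - \frac{2943 \left(R - 66\right)}{4} = - \frac{2943 \left(-66 + R\right)}{4} = \frac{97119}{2} - \frac{2943 R}{4}$)
$a{\left(-1661 \right)} + A{\left(-796 \right)} = \left(\frac{97119}{2} - - \frac{4888323}{4}\right) - 796 \left(1 - 796\right) = \left(\frac{97119}{2} + \frac{4888323}{4}\right) - -632820 = \frac{5082561}{4} + 632820 = \frac{7613841}{4}$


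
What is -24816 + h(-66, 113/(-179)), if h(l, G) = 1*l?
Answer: -24882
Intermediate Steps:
h(l, G) = l
-24816 + h(-66, 113/(-179)) = -24816 - 66 = -24882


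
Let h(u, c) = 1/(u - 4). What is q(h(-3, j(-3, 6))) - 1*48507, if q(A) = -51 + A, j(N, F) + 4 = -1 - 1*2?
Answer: -339907/7 ≈ -48558.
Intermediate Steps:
j(N, F) = -7 (j(N, F) = -4 + (-1 - 1*2) = -4 + (-1 - 2) = -4 - 3 = -7)
h(u, c) = 1/(-4 + u)
q(h(-3, j(-3, 6))) - 1*48507 = (-51 + 1/(-4 - 3)) - 1*48507 = (-51 + 1/(-7)) - 48507 = (-51 - ⅐) - 48507 = -358/7 - 48507 = -339907/7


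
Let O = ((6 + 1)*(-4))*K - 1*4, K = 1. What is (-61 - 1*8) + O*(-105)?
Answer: 3291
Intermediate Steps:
O = -32 (O = ((6 + 1)*(-4))*1 - 1*4 = (7*(-4))*1 - 4 = -28*1 - 4 = -28 - 4 = -32)
(-61 - 1*8) + O*(-105) = (-61 - 1*8) - 32*(-105) = (-61 - 8) + 3360 = -69 + 3360 = 3291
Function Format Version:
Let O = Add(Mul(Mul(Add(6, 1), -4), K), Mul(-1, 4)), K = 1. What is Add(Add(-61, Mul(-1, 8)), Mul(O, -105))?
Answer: 3291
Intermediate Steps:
O = -32 (O = Add(Mul(Mul(Add(6, 1), -4), 1), Mul(-1, 4)) = Add(Mul(Mul(7, -4), 1), -4) = Add(Mul(-28, 1), -4) = Add(-28, -4) = -32)
Add(Add(-61, Mul(-1, 8)), Mul(O, -105)) = Add(Add(-61, Mul(-1, 8)), Mul(-32, -105)) = Add(Add(-61, -8), 3360) = Add(-69, 3360) = 3291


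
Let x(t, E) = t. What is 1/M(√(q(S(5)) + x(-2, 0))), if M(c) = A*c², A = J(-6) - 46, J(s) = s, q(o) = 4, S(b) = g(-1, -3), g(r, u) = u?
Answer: -1/104 ≈ -0.0096154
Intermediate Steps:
S(b) = -3
A = -52 (A = -6 - 46 = -52)
M(c) = -52*c²
1/M(√(q(S(5)) + x(-2, 0))) = 1/(-52*(√(4 - 2))²) = 1/(-52*(√2)²) = 1/(-52*2) = 1/(-104) = -1/104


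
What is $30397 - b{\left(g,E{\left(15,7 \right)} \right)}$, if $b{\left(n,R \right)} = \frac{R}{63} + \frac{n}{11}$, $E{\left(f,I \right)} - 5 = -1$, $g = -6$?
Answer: $\frac{21065455}{693} \approx 30397.0$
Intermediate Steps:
$E{\left(f,I \right)} = 4$ ($E{\left(f,I \right)} = 5 - 1 = 4$)
$b{\left(n,R \right)} = \frac{n}{11} + \frac{R}{63}$ ($b{\left(n,R \right)} = R \frac{1}{63} + n \frac{1}{11} = \frac{R}{63} + \frac{n}{11} = \frac{n}{11} + \frac{R}{63}$)
$30397 - b{\left(g,E{\left(15,7 \right)} \right)} = 30397 - \left(\frac{1}{11} \left(-6\right) + \frac{1}{63} \cdot 4\right) = 30397 - \left(- \frac{6}{11} + \frac{4}{63}\right) = 30397 - - \frac{334}{693} = 30397 + \frac{334}{693} = \frac{21065455}{693}$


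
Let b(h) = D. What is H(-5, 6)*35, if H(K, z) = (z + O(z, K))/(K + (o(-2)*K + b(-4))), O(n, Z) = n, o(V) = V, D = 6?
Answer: 420/11 ≈ 38.182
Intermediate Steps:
b(h) = 6
H(K, z) = 2*z/(6 - K) (H(K, z) = (z + z)/(K + (-2*K + 6)) = (2*z)/(K + (6 - 2*K)) = (2*z)/(6 - K) = 2*z/(6 - K))
H(-5, 6)*35 = (2*6/(6 - 1*(-5)))*35 = (2*6/(6 + 5))*35 = (2*6/11)*35 = (2*6*(1/11))*35 = (12/11)*35 = 420/11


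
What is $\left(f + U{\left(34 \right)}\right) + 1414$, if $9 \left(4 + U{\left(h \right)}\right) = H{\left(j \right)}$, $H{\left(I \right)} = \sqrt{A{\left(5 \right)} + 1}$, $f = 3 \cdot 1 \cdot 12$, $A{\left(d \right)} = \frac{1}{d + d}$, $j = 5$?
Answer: $1446 + \frac{\sqrt{110}}{90} \approx 1446.1$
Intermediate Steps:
$A{\left(d \right)} = \frac{1}{2 d}$
$f = 36$ ($f = 3 \cdot 12 = 36$)
$H{\left(I \right)} = \frac{\sqrt{110}}{10}$ ($H{\left(I \right)} = \sqrt{\frac{1}{2 \cdot 5} + 1} = \sqrt{\frac{1}{2} \cdot \frac{1}{5} + 1} = \sqrt{\frac{1}{10} + 1} = \sqrt{\frac{11}{10}} = \frac{\sqrt{110}}{10}$)
$U{\left(h \right)} = -4 + \frac{\sqrt{110}}{90}$ ($U{\left(h \right)} = -4 + \frac{\frac{1}{10} \sqrt{110}}{9} = -4 + \frac{\sqrt{110}}{90}$)
$\left(f + U{\left(34 \right)}\right) + 1414 = \left(36 - \left(4 - \frac{\sqrt{110}}{90}\right)\right) + 1414 = \left(32 + \frac{\sqrt{110}}{90}\right) + 1414 = 1446 + \frac{\sqrt{110}}{90}$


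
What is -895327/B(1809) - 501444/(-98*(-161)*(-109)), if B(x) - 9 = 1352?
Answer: -769551349985/1170325261 ≈ -657.55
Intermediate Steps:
B(x) = 1361 (B(x) = 9 + 1352 = 1361)
-895327/B(1809) - 501444/(-98*(-161)*(-109)) = -895327/1361 - 501444/(-98*(-161)*(-109)) = -895327*1/1361 - 501444/(15778*(-109)) = -895327/1361 - 501444/(-1719802) = -895327/1361 - 501444*(-1/1719802) = -895327/1361 + 250722/859901 = -769551349985/1170325261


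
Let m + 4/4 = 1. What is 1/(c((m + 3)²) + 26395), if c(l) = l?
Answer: 1/26404 ≈ 3.7873e-5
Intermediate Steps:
m = 0 (m = -1 + 1 = 0)
1/(c((m + 3)²) + 26395) = 1/((0 + 3)² + 26395) = 1/(3² + 26395) = 1/(9 + 26395) = 1/26404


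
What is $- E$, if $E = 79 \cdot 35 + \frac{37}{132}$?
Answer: $- \frac{365017}{132} \approx -2765.3$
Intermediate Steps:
$E = \frac{365017}{132}$ ($E = 2765 + 37 \cdot \frac{1}{132} = 2765 + \frac{37}{132} = \frac{365017}{132} \approx 2765.3$)
$- E = \left(-1\right) \frac{365017}{132} = - \frac{365017}{132}$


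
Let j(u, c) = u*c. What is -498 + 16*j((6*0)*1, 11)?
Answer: -498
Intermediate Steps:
j(u, c) = c*u
-498 + 16*j((6*0)*1, 11) = -498 + 16*(11*((6*0)*1)) = -498 + 16*(11*(0*1)) = -498 + 16*(11*0) = -498 + 16*0 = -498 + 0 = -498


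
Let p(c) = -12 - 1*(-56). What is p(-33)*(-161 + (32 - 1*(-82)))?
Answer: -2068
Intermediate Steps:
p(c) = 44 (p(c) = -12 + 56 = 44)
p(-33)*(-161 + (32 - 1*(-82))) = 44*(-161 + (32 - 1*(-82))) = 44*(-161 + (32 + 82)) = 44*(-161 + 114) = 44*(-47) = -2068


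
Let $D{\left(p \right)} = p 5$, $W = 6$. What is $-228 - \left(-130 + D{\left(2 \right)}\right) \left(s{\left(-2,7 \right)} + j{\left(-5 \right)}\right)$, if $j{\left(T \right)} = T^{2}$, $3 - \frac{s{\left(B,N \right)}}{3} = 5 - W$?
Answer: $4212$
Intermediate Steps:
$D{\left(p \right)} = 5 p$
$s{\left(B,N \right)} = 12$ ($s{\left(B,N \right)} = 9 - 3 \left(5 - 6\right) = 9 - -3 = 9 + 3 = 12$)
$-228 - \left(-130 + D{\left(2 \right)}\right) \left(s{\left(-2,7 \right)} + j{\left(-5 \right)}\right) = -228 - \left(-130 + 5 \cdot 2\right) \left(12 + \left(-5\right)^{2}\right) = -228 - \left(-130 + 10\right) \left(12 + 25\right) = -228 - \left(-120\right) 37 = -228 - -4440 = -228 + 4440 = 4212$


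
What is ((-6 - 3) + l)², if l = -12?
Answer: 441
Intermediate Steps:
((-6 - 3) + l)² = ((-6 - 3) - 12)² = (-9 - 12)² = (-21)² = 441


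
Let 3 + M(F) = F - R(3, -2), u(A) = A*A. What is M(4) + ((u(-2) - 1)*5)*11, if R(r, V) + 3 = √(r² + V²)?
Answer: 169 - √13 ≈ 165.39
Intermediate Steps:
R(r, V) = -3 + √(V² + r²) (R(r, V) = -3 + √(r² + V²) = -3 + √(V² + r²))
u(A) = A²
M(F) = F - √13 (M(F) = -3 + (F - (-3 + √((-2)² + 3²))) = -3 + (F - (-3 + √(4 + 9))) = -3 + (F - (-3 + √13)) = -3 + (F + (3 - √13)) = -3 + (3 + F - √13) = F - √13)
M(4) + ((u(-2) - 1)*5)*11 = (4 - √13) + (((-2)² - 1)*5)*11 = (4 - √13) + ((4 - 1)*5)*11 = (4 - √13) + (3*5)*11 = (4 - √13) + 15*11 = (4 - √13) + 165 = 169 - √13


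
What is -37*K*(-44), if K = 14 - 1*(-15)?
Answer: 47212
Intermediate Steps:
K = 29 (K = 14 + 15 = 29)
-37*K*(-44) = -37*29*(-44) = -1073*(-44) = 47212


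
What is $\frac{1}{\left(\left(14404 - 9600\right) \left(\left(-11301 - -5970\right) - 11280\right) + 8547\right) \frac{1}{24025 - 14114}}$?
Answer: $- \frac{9911}{79790697} \approx -0.00012421$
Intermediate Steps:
$\frac{1}{\left(\left(14404 - 9600\right) \left(\left(-11301 - -5970\right) - 11280\right) + 8547\right) \frac{1}{24025 - 14114}} = \frac{1}{\left(4804 \left(\left(-11301 + 5970\right) - 11280\right) + 8547\right) \frac{1}{9911}} = \frac{1}{\left(4804 \left(-5331 - 11280\right) + 8547\right) \frac{1}{9911}} = \frac{1}{\left(4804 \left(-16611\right) + 8547\right) \frac{1}{9911}} = \frac{1}{\left(-79799244 + 8547\right) \frac{1}{9911}} = \frac{1}{\left(-79790697\right) \frac{1}{9911}} = \frac{1}{- \frac{79790697}{9911}} = - \frac{9911}{79790697}$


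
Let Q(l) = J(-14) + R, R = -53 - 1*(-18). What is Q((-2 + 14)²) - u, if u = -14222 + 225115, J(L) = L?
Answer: -210942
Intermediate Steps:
u = 210893
R = -35 (R = -53 + 18 = -35)
Q(l) = -49 (Q(l) = -14 - 35 = -49)
Q((-2 + 14)²) - u = -49 - 1*210893 = -49 - 210893 = -210942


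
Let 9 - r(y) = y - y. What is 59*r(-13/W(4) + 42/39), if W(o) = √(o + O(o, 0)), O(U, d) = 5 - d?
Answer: 531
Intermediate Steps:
W(o) = √(5 + o) (W(o) = √(o + (5 - 1*0)) = √(o + (5 + 0)) = √(o + 5) = √(5 + o))
r(y) = 9 (r(y) = 9 - (y - y) = 9 - 1*0 = 9 + 0 = 9)
59*r(-13/W(4) + 42/39) = 59*9 = 531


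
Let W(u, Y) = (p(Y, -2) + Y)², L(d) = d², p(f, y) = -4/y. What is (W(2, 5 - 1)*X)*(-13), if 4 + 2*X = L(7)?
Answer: -10530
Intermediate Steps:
X = 45/2 (X = -2 + (½)*7² = -2 + (½)*49 = -2 + 49/2 = 45/2 ≈ 22.500)
W(u, Y) = (2 + Y)² (W(u, Y) = (-4/(-2) + Y)² = (-4*(-½) + Y)² = (2 + Y)²)
(W(2, 5 - 1)*X)*(-13) = ((2 + (5 - 1))²*(45/2))*(-13) = ((2 + 4)²*(45/2))*(-13) = (6²*(45/2))*(-13) = (36*(45/2))*(-13) = 810*(-13) = -10530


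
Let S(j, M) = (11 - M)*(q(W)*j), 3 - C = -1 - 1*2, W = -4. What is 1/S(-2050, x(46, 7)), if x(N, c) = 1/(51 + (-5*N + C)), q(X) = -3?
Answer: 173/11709600 ≈ 1.4774e-5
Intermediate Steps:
C = 6 (C = 3 - (-1 - 1*2) = 3 - (-1 - 2) = 3 - 1*(-3) = 3 + 3 = 6)
x(N, c) = 1/(57 - 5*N) (x(N, c) = 1/(51 + (-5*N + 6)) = 1/(51 + (6 - 5*N)) = 1/(57 - 5*N))
S(j, M) = -3*j*(11 - M) (S(j, M) = (11 - M)*(-3*j) = -3*j*(11 - M))
1/S(-2050, x(46, 7)) = 1/(3*(-2050)*(-11 + 1/(57 - 5*46))) = 1/(3*(-2050)*(-11 + 1/(57 - 230))) = 1/(3*(-2050)*(-11 + 1/(-173))) = 1/(3*(-2050)*(-11 - 1/173)) = 1/(3*(-2050)*(-1904/173)) = 1/(11709600/173) = 173/11709600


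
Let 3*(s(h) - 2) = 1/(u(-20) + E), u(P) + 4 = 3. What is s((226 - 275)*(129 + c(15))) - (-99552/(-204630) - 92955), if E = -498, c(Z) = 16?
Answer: 4745911959716/51055185 ≈ 92957.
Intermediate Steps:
u(P) = -1 (u(P) = -4 + 3 = -1)
s(h) = 2993/1497 (s(h) = 2 + 1/(3*(-1 - 498)) = 2 + (1/3)/(-499) = 2 + (1/3)*(-1/499) = 2 - 1/1497 = 2993/1497)
s((226 - 275)*(129 + c(15))) - (-99552/(-204630) - 92955) = 2993/1497 - (-99552/(-204630) - 92955) = 2993/1497 - (-99552*(-1/204630) - 92955) = 2993/1497 - (16592/34105 - 92955) = 2993/1497 - 1*(-3170213683/34105) = 2993/1497 + 3170213683/34105 = 4745911959716/51055185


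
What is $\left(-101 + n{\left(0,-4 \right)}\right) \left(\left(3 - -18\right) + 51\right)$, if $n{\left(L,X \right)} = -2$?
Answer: $-7416$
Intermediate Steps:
$\left(-101 + n{\left(0,-4 \right)}\right) \left(\left(3 - -18\right) + 51\right) = \left(-101 - 2\right) \left(\left(3 - -18\right) + 51\right) = - 103 \left(\left(3 + 18\right) + 51\right) = - 103 \left(21 + 51\right) = \left(-103\right) 72 = -7416$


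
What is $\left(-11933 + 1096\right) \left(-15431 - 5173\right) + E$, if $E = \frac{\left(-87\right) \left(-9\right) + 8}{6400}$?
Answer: $\frac{1429027507991}{6400} \approx 2.2329 \cdot 10^{8}$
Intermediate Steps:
$E = \frac{791}{6400}$ ($E = \left(783 + 8\right) \frac{1}{6400} = 791 \cdot \frac{1}{6400} = \frac{791}{6400} \approx 0.12359$)
$\left(-11933 + 1096\right) \left(-15431 - 5173\right) + E = \left(-11933 + 1096\right) \left(-15431 - 5173\right) + \frac{791}{6400} = \left(-10837\right) \left(-20604\right) + \frac{791}{6400} = 223285548 + \frac{791}{6400} = \frac{1429027507991}{6400}$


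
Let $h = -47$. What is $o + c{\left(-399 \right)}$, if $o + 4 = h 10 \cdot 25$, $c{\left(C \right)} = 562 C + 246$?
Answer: $-235746$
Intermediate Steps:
$c{\left(C \right)} = 246 + 562 C$
$o = -11754$ ($o = -4 + \left(-47\right) 10 \cdot 25 = -4 - 11750 = -11754$)
$o + c{\left(-399 \right)} = -11754 + \left(246 + 562 \left(-399\right)\right) = -11754 + \left(246 - 224238\right) = -11754 - 223992 = -235746$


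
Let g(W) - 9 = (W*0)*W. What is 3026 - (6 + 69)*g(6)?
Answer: 2351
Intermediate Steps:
g(W) = 9 (g(W) = 9 + (W*0)*W = 9 + 0*W = 9 + 0 = 9)
3026 - (6 + 69)*g(6) = 3026 - (6 + 69)*9 = 3026 - 75*9 = 3026 - 1*675 = 3026 - 675 = 2351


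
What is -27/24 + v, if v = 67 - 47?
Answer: 151/8 ≈ 18.875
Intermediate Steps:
v = 20
-27/24 + v = -27/24 + 20 = (1/24)*(-27) + 20 = -9/8 + 20 = 151/8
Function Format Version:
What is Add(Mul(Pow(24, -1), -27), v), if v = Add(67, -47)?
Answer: Rational(151, 8) ≈ 18.875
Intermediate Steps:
v = 20
Add(Mul(Pow(24, -1), -27), v) = Add(Mul(Pow(24, -1), -27), 20) = Add(Mul(Rational(1, 24), -27), 20) = Add(Rational(-9, 8), 20) = Rational(151, 8)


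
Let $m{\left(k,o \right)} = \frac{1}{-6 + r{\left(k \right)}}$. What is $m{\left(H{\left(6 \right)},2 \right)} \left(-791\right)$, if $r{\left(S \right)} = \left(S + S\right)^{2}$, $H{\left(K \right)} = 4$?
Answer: $- \frac{791}{58} \approx -13.638$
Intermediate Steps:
$r{\left(S \right)} = 4 S^{2}$ ($r{\left(S \right)} = \left(2 S\right)^{2} = 4 S^{2}$)
$m{\left(k,o \right)} = \frac{1}{-6 + 4 k^{2}}$
$m{\left(H{\left(6 \right)},2 \right)} \left(-791\right) = \frac{1}{2 \left(-3 + 2 \cdot 4^{2}\right)} \left(-791\right) = \frac{1}{2 \left(-3 + 2 \cdot 16\right)} \left(-791\right) = \frac{1}{2 \left(-3 + 32\right)} \left(-791\right) = \frac{1}{2 \cdot 29} \left(-791\right) = \frac{1}{2} \cdot \frac{1}{29} \left(-791\right) = \frac{1}{58} \left(-791\right) = - \frac{791}{58}$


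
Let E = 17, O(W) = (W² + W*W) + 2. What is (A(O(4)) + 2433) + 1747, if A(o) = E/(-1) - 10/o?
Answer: 70766/17 ≈ 4162.7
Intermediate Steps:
O(W) = 2 + 2*W² (O(W) = (W² + W²) + 2 = 2*W² + 2 = 2 + 2*W²)
A(o) = -17 - 10/o (A(o) = 17/(-1) - 10/o = 17*(-1) - 10/o = -17 - 10/o)
(A(O(4)) + 2433) + 1747 = ((-17 - 10/(2 + 2*4²)) + 2433) + 1747 = ((-17 - 10/(2 + 2*16)) + 2433) + 1747 = ((-17 - 10/(2 + 32)) + 2433) + 1747 = ((-17 - 10/34) + 2433) + 1747 = ((-17 - 10*1/34) + 2433) + 1747 = ((-17 - 5/17) + 2433) + 1747 = (-294/17 + 2433) + 1747 = 41067/17 + 1747 = 70766/17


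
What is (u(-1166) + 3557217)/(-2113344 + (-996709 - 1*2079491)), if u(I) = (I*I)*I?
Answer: 1581685079/5189544 ≈ 304.78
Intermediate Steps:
u(I) = I³ (u(I) = I²*I = I³)
(u(-1166) + 3557217)/(-2113344 + (-996709 - 1*2079491)) = ((-1166)³ + 3557217)/(-2113344 + (-996709 - 1*2079491)) = (-1585242296 + 3557217)/(-2113344 + (-996709 - 2079491)) = -1581685079/(-2113344 - 3076200) = -1581685079/(-5189544) = -1581685079*(-1/5189544) = 1581685079/5189544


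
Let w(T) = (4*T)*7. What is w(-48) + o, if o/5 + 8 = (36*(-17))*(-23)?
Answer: 68996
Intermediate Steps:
o = 70340 (o = -40 + 5*((36*(-17))*(-23)) = -40 + 5*(-612*(-23)) = -40 + 5*14076 = -40 + 70380 = 70340)
w(T) = 28*T
w(-48) + o = 28*(-48) + 70340 = -1344 + 70340 = 68996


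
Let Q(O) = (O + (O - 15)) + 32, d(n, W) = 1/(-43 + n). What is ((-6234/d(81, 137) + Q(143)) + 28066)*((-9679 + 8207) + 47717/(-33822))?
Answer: 10391472833623/33822 ≈ 3.0724e+8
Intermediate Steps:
Q(O) = 17 + 2*O (Q(O) = (O + (-15 + O)) + 32 = (-15 + 2*O) + 32 = 17 + 2*O)
((-6234/d(81, 137) + Q(143)) + 28066)*((-9679 + 8207) + 47717/(-33822)) = ((-6234/(1/(-43 + 81)) + (17 + 2*143)) + 28066)*((-9679 + 8207) + 47717/(-33822)) = ((-6234/(1/38) + (17 + 286)) + 28066)*(-1472 + 47717*(-1/33822)) = ((-6234/1/38 + 303) + 28066)*(-1472 - 47717/33822) = ((-6234*38 + 303) + 28066)*(-49833701/33822) = ((-236892 + 303) + 28066)*(-49833701/33822) = (-236589 + 28066)*(-49833701/33822) = -208523*(-49833701/33822) = 10391472833623/33822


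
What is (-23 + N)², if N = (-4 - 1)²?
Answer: 4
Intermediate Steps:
N = 25 (N = (-5)² = 25)
(-23 + N)² = (-23 + 25)² = 2² = 4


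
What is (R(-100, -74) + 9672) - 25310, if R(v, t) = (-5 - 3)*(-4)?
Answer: -15606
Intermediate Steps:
R(v, t) = 32 (R(v, t) = -8*(-4) = 32)
(R(-100, -74) + 9672) - 25310 = (32 + 9672) - 25310 = 9704 - 25310 = -15606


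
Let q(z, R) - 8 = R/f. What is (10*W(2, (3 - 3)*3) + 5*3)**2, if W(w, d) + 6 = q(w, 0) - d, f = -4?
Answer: 1225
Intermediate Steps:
q(z, R) = 8 - R/4 (q(z, R) = 8 + R/(-4) = 8 + R*(-1/4) = 8 - R/4)
W(w, d) = 2 - d (W(w, d) = -6 + ((8 - 1/4*0) - d) = -6 + ((8 + 0) - d) = -6 + (8 - d) = 2 - d)
(10*W(2, (3 - 3)*3) + 5*3)**2 = (10*(2 - (3 - 3)*3) + 5*3)**2 = (10*(2 - 0*3) + 15)**2 = (10*(2 - 1*0) + 15)**2 = (10*(2 + 0) + 15)**2 = (10*2 + 15)**2 = (20 + 15)**2 = 35**2 = 1225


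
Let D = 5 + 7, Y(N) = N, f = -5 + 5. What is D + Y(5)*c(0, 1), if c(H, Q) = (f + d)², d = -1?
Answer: 17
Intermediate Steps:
f = 0
D = 12
c(H, Q) = 1 (c(H, Q) = (0 - 1)² = (-1)² = 1)
D + Y(5)*c(0, 1) = 12 + 5*1 = 12 + 5 = 17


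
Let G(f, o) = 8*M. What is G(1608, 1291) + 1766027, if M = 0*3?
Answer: 1766027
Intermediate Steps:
M = 0
G(f, o) = 0 (G(f, o) = 8*0 = 0)
G(1608, 1291) + 1766027 = 0 + 1766027 = 1766027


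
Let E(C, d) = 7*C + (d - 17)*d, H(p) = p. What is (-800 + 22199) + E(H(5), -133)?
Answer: 41384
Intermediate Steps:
E(C, d) = 7*C + d*(-17 + d) (E(C, d) = 7*C + (-17 + d)*d = 7*C + d*(-17 + d))
(-800 + 22199) + E(H(5), -133) = (-800 + 22199) + ((-133)² - 17*(-133) + 7*5) = 21399 + (17689 + 2261 + 35) = 21399 + 19985 = 41384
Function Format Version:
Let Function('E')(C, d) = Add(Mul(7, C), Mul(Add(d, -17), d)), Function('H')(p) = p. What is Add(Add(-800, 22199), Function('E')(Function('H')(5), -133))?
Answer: 41384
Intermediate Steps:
Function('E')(C, d) = Add(Mul(7, C), Mul(d, Add(-17, d))) (Function('E')(C, d) = Add(Mul(7, C), Mul(Add(-17, d), d)) = Add(Mul(7, C), Mul(d, Add(-17, d))))
Add(Add(-800, 22199), Function('E')(Function('H')(5), -133)) = Add(Add(-800, 22199), Add(Pow(-133, 2), Mul(-17, -133), Mul(7, 5))) = Add(21399, Add(17689, 2261, 35)) = Add(21399, 19985) = 41384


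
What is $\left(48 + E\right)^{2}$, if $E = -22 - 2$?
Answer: $576$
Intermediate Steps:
$E = -24$ ($E = -22 - 2 = -24$)
$\left(48 + E\right)^{2} = \left(48 - 24\right)^{2} = 24^{2} = 576$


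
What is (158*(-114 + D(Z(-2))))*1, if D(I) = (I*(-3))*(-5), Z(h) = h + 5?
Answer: -10902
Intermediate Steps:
Z(h) = 5 + h
D(I) = 15*I (D(I) = -3*I*(-5) = 15*I)
(158*(-114 + D(Z(-2))))*1 = (158*(-114 + 15*(5 - 2)))*1 = (158*(-114 + 15*3))*1 = (158*(-114 + 45))*1 = (158*(-69))*1 = -10902*1 = -10902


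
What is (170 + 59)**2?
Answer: 52441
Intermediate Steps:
(170 + 59)**2 = 229**2 = 52441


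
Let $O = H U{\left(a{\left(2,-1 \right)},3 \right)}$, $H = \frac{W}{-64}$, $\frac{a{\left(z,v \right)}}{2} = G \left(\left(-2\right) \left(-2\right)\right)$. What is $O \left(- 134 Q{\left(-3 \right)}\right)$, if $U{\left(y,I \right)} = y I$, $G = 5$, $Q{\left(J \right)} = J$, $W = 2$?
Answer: $- \frac{3015}{2} \approx -1507.5$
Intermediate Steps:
$a{\left(z,v \right)} = 40$ ($a{\left(z,v \right)} = 2 \cdot 5 \left(\left(-2\right) \left(-2\right)\right) = 2 \cdot 5 \cdot 4 = 2 \cdot 20 = 40$)
$U{\left(y,I \right)} = I y$
$H = - \frac{1}{32}$ ($H = \frac{2}{-64} = 2 \left(- \frac{1}{64}\right) = - \frac{1}{32} \approx -0.03125$)
$O = - \frac{15}{4}$ ($O = - \frac{3 \cdot 40}{32} = \left(- \frac{1}{32}\right) 120 = - \frac{15}{4} \approx -3.75$)
$O \left(- 134 Q{\left(-3 \right)}\right) = - \frac{15 \left(\left(-134\right) \left(-3\right)\right)}{4} = \left(- \frac{15}{4}\right) 402 = - \frac{3015}{2}$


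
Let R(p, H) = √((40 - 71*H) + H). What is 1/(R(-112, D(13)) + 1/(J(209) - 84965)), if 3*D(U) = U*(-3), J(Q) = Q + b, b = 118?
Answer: 84638/6805411491799 + 35817955220*√38/6805411491799 ≈ 0.032444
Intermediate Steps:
J(Q) = 118 + Q (J(Q) = Q + 118 = 118 + Q)
D(U) = -U (D(U) = (U*(-3))/3 = (-3*U)/3 = -U)
R(p, H) = √(40 - 70*H)
1/(R(-112, D(13)) + 1/(J(209) - 84965)) = 1/(√(40 - (-70)*13) + 1/((118 + 209) - 84965)) = 1/(√(40 - 70*(-13)) + 1/(327 - 84965)) = 1/(√(40 + 910) + 1/(-84638)) = 1/(√950 - 1/84638) = 1/(5*√38 - 1/84638) = 1/(-1/84638 + 5*√38)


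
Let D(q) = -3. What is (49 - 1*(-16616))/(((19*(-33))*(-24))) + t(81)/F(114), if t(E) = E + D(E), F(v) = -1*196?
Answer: 15853/22344 ≈ 0.70950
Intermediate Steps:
F(v) = -196
t(E) = -3 + E (t(E) = E - 3 = -3 + E)
(49 - 1*(-16616))/(((19*(-33))*(-24))) + t(81)/F(114) = (49 - 1*(-16616))/(((19*(-33))*(-24))) + (-3 + 81)/(-196) = (49 + 16616)/((-627*(-24))) + 78*(-1/196) = 16665/15048 - 39/98 = 16665*(1/15048) - 39/98 = 505/456 - 39/98 = 15853/22344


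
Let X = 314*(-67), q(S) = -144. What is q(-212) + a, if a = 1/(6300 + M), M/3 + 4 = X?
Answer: -8182945/56826 ≈ -144.00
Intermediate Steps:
X = -21038
M = -63126 (M = -12 + 3*(-21038) = -12 - 63114 = -63126)
a = -1/56826 (a = 1/(6300 - 63126) = 1/(-56826) = -1/56826 ≈ -1.7598e-5)
q(-212) + a = -144 - 1/56826 = -8182945/56826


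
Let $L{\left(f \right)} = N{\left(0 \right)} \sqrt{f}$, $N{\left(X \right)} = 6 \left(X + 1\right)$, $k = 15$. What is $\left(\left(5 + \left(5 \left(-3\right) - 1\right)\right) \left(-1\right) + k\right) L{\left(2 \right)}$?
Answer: $156 \sqrt{2} \approx 220.62$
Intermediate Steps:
$N{\left(X \right)} = 6 + 6 X$ ($N{\left(X \right)} = 6 \left(1 + X\right) = 6 + 6 X$)
$L{\left(f \right)} = 6 \sqrt{f}$ ($L{\left(f \right)} = \left(6 + 6 \cdot 0\right) \sqrt{f} = \left(6 + 0\right) \sqrt{f} = 6 \sqrt{f}$)
$\left(\left(5 + \left(5 \left(-3\right) - 1\right)\right) \left(-1\right) + k\right) L{\left(2 \right)} = \left(\left(5 + \left(5 \left(-3\right) - 1\right)\right) \left(-1\right) + 15\right) 6 \sqrt{2} = \left(\left(5 - 16\right) \left(-1\right) + 15\right) 6 \sqrt{2} = \left(\left(-11\right) \left(-1\right) + 15\right) 6 \sqrt{2} = \left(11 + 15\right) 6 \sqrt{2} = 26 \cdot 6 \sqrt{2} = 156 \sqrt{2}$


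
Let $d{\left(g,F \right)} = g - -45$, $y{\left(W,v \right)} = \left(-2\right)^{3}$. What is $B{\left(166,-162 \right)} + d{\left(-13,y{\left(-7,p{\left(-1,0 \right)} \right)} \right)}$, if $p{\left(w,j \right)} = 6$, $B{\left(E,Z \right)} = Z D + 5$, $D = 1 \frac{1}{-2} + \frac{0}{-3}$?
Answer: $118$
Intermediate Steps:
$D = - \frac{1}{2}$ ($D = 1 \left(- \frac{1}{2}\right) + 0 \left(- \frac{1}{3}\right) = - \frac{1}{2} + 0 = - \frac{1}{2} \approx -0.5$)
$B{\left(E,Z \right)} = 5 - \frac{Z}{2}$ ($B{\left(E,Z \right)} = Z \left(- \frac{1}{2}\right) + 5 = - \frac{Z}{2} + 5 = 5 - \frac{Z}{2}$)
$y{\left(W,v \right)} = -8$
$d{\left(g,F \right)} = 45 + g$ ($d{\left(g,F \right)} = g + 45 = 45 + g$)
$B{\left(166,-162 \right)} + d{\left(-13,y{\left(-7,p{\left(-1,0 \right)} \right)} \right)} = \left(5 - -81\right) + \left(45 - 13\right) = \left(5 + 81\right) + 32 = 86 + 32 = 118$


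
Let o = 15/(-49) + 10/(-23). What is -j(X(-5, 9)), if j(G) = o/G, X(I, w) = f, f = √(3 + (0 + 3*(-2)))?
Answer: -835*I*√3/3381 ≈ -0.42776*I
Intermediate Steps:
o = -835/1127 (o = 15*(-1/49) + 10*(-1/23) = -15/49 - 10/23 = -835/1127 ≈ -0.74090)
f = I*√3 (f = √(3 + (0 - 6)) = √(3 - 6) = √(-3) = I*√3 ≈ 1.732*I)
X(I, w) = I*√3
j(G) = -835/(1127*G)
-j(X(-5, 9)) = -(-835)/(1127*(I*√3)) = -(-835)*(-I*√3/3)/1127 = -835*I*√3/3381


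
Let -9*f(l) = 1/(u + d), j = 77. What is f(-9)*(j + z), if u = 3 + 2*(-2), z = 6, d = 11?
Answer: -83/90 ≈ -0.92222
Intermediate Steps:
u = -1 (u = 3 - 4 = -1)
f(l) = -1/90 (f(l) = -1/(9*(-1 + 11)) = -1/9/10 = -1/9*1/10 = -1/90)
f(-9)*(j + z) = -(77 + 6)/90 = -1/90*83 = -83/90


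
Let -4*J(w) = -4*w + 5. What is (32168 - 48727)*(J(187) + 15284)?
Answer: -1024654361/4 ≈ -2.5616e+8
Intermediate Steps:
J(w) = -5/4 + w (J(w) = -(-4*w + 5)/4 = -(5 - 4*w)/4 = -5/4 + w)
(32168 - 48727)*(J(187) + 15284) = (32168 - 48727)*((-5/4 + 187) + 15284) = -16559*(743/4 + 15284) = -16559*61879/4 = -1024654361/4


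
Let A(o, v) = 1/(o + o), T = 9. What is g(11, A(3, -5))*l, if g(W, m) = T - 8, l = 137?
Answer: 137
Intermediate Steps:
A(o, v) = 1/(2*o)
g(W, m) = 1 (g(W, m) = 9 - 8 = 1)
g(11, A(3, -5))*l = 1*137 = 137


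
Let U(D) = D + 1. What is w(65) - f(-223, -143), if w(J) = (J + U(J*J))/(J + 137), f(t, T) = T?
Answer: 33177/202 ≈ 164.24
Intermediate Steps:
U(D) = 1 + D
w(J) = (1 + J + J²)/(137 + J) (w(J) = (J + (1 + J*J))/(J + 137) = (J + (1 + J²))/(137 + J) = (1 + J + J²)/(137 + J))
w(65) - f(-223, -143) = (1 + 65 + 65²)/(137 + 65) - 1*(-143) = (1 + 65 + 4225)/202 + 143 = (1/202)*4291 + 143 = 4291/202 + 143 = 33177/202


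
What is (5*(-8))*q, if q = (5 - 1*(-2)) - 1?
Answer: -240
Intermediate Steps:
q = 6 (q = (5 + 2) - 1 = 7 - 1 = 6)
(5*(-8))*q = (5*(-8))*6 = -40*6 = -240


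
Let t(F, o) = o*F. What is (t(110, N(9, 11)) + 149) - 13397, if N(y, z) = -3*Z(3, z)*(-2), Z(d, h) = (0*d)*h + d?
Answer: -11268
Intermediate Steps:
Z(d, h) = d (Z(d, h) = 0*h + d = 0 + d = d)
N(y, z) = 18 (N(y, z) = -3*3*(-2) = -9*(-2) = 18)
t(F, o) = F*o
(t(110, N(9, 11)) + 149) - 13397 = (110*18 + 149) - 13397 = (1980 + 149) - 13397 = 2129 - 13397 = -11268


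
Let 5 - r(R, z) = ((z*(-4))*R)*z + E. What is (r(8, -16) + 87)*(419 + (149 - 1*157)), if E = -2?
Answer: 3405546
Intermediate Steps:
r(R, z) = 7 + 4*R*z**2 (r(R, z) = 5 - (((z*(-4))*R)*z - 2) = 5 - (((-4*z)*R)*z - 2) = 5 - ((-4*R*z)*z - 2) = 5 - (-4*R*z**2 - 2) = 5 - (-2 - 4*R*z**2) = 5 + (2 + 4*R*z**2) = 7 + 4*R*z**2)
(r(8, -16) + 87)*(419 + (149 - 1*157)) = ((7 + 4*8*(-16)**2) + 87)*(419 + (149 - 1*157)) = ((7 + 4*8*256) + 87)*(419 + (149 - 157)) = ((7 + 8192) + 87)*(419 - 8) = (8199 + 87)*411 = 8286*411 = 3405546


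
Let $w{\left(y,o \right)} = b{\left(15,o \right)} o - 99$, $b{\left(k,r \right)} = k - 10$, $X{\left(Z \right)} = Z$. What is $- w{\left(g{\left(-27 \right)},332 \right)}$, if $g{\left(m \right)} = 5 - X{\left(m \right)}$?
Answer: $-1561$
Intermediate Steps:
$g{\left(m \right)} = 5 - m$
$b{\left(k,r \right)} = -10 + k$
$w{\left(y,o \right)} = -99 + 5 o$ ($w{\left(y,o \right)} = \left(-10 + 15\right) o - 99 = 5 o - 99 = -99 + 5 o$)
$- w{\left(g{\left(-27 \right)},332 \right)} = - (-99 + 5 \cdot 332) = - (-99 + 1660) = \left(-1\right) 1561 = -1561$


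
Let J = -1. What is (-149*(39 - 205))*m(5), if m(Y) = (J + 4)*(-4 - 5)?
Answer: -667818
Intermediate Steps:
m(Y) = -27 (m(Y) = (-1 + 4)*(-4 - 5) = 3*(-9) = -27)
(-149*(39 - 205))*m(5) = -149*(39 - 205)*(-27) = -149*(-166)*(-27) = 24734*(-27) = -667818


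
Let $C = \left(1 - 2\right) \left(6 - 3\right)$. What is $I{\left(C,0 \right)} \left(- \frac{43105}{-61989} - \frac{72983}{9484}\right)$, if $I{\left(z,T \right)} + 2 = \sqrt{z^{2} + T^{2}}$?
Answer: $- \frac{4115335367}{587903676} \approx -7.0$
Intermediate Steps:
$C = -3$ ($C = \left(-1\right) 3 = -3$)
$I{\left(z,T \right)} = -2 + \sqrt{T^{2} + z^{2}}$ ($I{\left(z,T \right)} = -2 + \sqrt{z^{2} + T^{2}} = -2 + \sqrt{T^{2} + z^{2}}$)
$I{\left(C,0 \right)} \left(- \frac{43105}{-61989} - \frac{72983}{9484}\right) = \left(-2 + \sqrt{0^{2} + \left(-3\right)^{2}}\right) \left(- \frac{43105}{-61989} - \frac{72983}{9484}\right) = \left(-2 + \sqrt{0 + 9}\right) \left(\left(-43105\right) \left(- \frac{1}{61989}\right) - \frac{72983}{9484}\right) = \left(-2 + \sqrt{9}\right) \left(\frac{43105}{61989} - \frac{72983}{9484}\right) = \left(-2 + 3\right) \left(- \frac{4115335367}{587903676}\right) = 1 \left(- \frac{4115335367}{587903676}\right) = - \frac{4115335367}{587903676}$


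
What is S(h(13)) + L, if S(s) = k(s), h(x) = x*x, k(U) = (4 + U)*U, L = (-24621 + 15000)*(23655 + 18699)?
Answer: -407458597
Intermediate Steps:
L = -407487834 (L = -9621*42354 = -407487834)
k(U) = U*(4 + U)
h(x) = x²
S(s) = s*(4 + s)
S(h(13)) + L = 13²*(4 + 13²) - 407487834 = 169*(4 + 169) - 407487834 = 169*173 - 407487834 = 29237 - 407487834 = -407458597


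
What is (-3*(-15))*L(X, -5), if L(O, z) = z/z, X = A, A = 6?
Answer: 45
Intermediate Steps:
X = 6
L(O, z) = 1
(-3*(-15))*L(X, -5) = -3*(-15)*1 = 45*1 = 45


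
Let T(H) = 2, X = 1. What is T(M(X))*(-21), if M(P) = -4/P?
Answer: -42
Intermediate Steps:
T(M(X))*(-21) = 2*(-21) = -42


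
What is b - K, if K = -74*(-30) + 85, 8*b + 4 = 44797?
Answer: 26353/8 ≈ 3294.1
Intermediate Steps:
b = 44793/8 (b = -½ + (⅛)*44797 = -½ + 44797/8 = 44793/8 ≈ 5599.1)
K = 2305 (K = 2220 + 85 = 2305)
b - K = 44793/8 - 1*2305 = 44793/8 - 2305 = 26353/8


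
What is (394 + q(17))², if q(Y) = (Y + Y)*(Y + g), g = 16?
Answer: 2298256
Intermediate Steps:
q(Y) = 2*Y*(16 + Y) (q(Y) = (Y + Y)*(Y + 16) = (2*Y)*(16 + Y) = 2*Y*(16 + Y))
(394 + q(17))² = (394 + 2*17*(16 + 17))² = (394 + 2*17*33)² = (394 + 1122)² = 1516² = 2298256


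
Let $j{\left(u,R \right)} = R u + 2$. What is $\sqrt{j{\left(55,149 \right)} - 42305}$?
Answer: $2 i \sqrt{8527} \approx 184.68 i$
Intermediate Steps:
$j{\left(u,R \right)} = 2 + R u$
$\sqrt{j{\left(55,149 \right)} - 42305} = \sqrt{\left(2 + 149 \cdot 55\right) - 42305} = \sqrt{\left(2 + 8195\right) - 42305} = \sqrt{8197 - 42305} = \sqrt{-34108} = 2 i \sqrt{8527}$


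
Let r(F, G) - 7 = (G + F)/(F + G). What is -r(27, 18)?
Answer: -8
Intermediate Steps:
r(F, G) = 8 (r(F, G) = 7 + (G + F)/(F + G) = 7 + (F + G)/(F + G) = 7 + 1 = 8)
-r(27, 18) = -1*8 = -8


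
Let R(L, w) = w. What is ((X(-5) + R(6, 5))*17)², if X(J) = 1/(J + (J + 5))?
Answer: 166464/25 ≈ 6658.6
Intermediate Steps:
X(J) = 1/(5 + 2*J) (X(J) = 1/(J + (5 + J)) = 1/(5 + 2*J))
((X(-5) + R(6, 5))*17)² = ((1/(5 + 2*(-5)) + 5)*17)² = ((1/(5 - 10) + 5)*17)² = ((1/(-5) + 5)*17)² = ((-⅕ + 5)*17)² = ((24/5)*17)² = (408/5)² = 166464/25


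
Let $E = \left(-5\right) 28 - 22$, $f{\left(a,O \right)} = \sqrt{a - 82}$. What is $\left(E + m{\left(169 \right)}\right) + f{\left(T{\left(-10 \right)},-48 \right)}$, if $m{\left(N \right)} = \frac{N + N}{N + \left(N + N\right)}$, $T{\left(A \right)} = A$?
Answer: $- \frac{484}{3} + 2 i \sqrt{23} \approx -161.33 + 9.5917 i$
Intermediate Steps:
$m{\left(N \right)} = \frac{2}{3}$ ($m{\left(N \right)} = \frac{2 N}{N + 2 N} = \frac{2 N}{3 N} = 2 N \frac{1}{3 N} = \frac{2}{3}$)
$f{\left(a,O \right)} = \sqrt{-82 + a}$
$E = -162$ ($E = -140 - 22 = -162$)
$\left(E + m{\left(169 \right)}\right) + f{\left(T{\left(-10 \right)},-48 \right)} = \left(-162 + \frac{2}{3}\right) + \sqrt{-82 - 10} = - \frac{484}{3} + \sqrt{-92} = - \frac{484}{3} + 2 i \sqrt{23}$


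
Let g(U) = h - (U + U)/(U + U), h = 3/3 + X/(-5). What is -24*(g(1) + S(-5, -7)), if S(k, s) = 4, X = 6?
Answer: -336/5 ≈ -67.200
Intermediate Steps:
h = -1/5 (h = 3/3 + 6/(-5) = 3*(1/3) + 6*(-1/5) = 1 - 6/5 = -1/5 ≈ -0.20000)
g(U) = -6/5 (g(U) = -1/5 - (U + U)/(U + U) = -1/5 - 2*U/(2*U) = -1/5 - 2*U*1/(2*U) = -1/5 - 1*1 = -1/5 - 1 = -6/5)
-24*(g(1) + S(-5, -7)) = -24*(-6/5 + 4) = -24*14/5 = -336/5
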